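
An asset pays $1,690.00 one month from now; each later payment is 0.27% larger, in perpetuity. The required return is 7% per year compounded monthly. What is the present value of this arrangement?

Periodic rate r = 0.07/12 per month.
Growing perpetuity (Gordon): PV = PMT₁ / (r − g) = 1,690 / (r − 0.0027) = $539,361.70.

$539,361.70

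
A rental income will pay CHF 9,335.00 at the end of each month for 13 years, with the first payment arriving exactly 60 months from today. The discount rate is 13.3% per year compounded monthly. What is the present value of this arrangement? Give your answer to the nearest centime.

Ordinary annuity of 156 payments, first payment at period 60.
Periodic rate r = 0.133/12 per month; n is counted in months.
The ordinary-annuity PV formula values the stream one period before the first payment (period 59); discount that back 59 periods:
PV₀ = 9,335 × [1 − (1+r)^−156] / r × (1+r)^−59 = CHF 360,805.79

CHF 360,805.79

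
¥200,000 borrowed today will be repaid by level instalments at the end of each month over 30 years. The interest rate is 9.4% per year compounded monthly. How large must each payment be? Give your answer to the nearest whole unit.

¥1,667

Level ordinary annuity; solve PV = PMT × [(1 − (1+r)^−n)/r] for PMT.
Periodic rate r = 0.094/12 per month; n is counted in months.
With n = 360: PMT = 200,000 / ([(1 − (1+r)^−n)/r]) = ¥1,667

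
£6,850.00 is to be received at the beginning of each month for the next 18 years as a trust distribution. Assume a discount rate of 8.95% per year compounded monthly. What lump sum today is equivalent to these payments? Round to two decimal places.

£739,409.60

This is an annuity due: 216 payments of £6,850.00 at the beginning of each month.
Periodic rate r = 0.0895/12 per month; n is counted in months.
PV = PMT × [(1 − (1+r)^−n)/r] × (1+r) = 6,850 × [1 − (1+r)^−216] / r × (1+r) = £739,409.60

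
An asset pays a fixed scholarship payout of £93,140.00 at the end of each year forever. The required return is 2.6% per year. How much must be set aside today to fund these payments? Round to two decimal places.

Periodic rate r = 0.026 per year.
Level perpetuity: PV = PMT / r = 93,140 / (0.026) = £3,582,307.69.

£3,582,307.69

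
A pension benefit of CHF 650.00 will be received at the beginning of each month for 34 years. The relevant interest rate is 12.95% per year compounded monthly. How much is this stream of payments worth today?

CHF 60,118.65

This is an annuity due: 408 payments of CHF 650.00 at the beginning of each month.
Periodic rate r = 0.1295/12 per month; n is counted in months.
PV = PMT × [(1 − (1+r)^−n)/r] × (1+r) = 650 × [1 − (1+r)^−408] / r × (1+r) = CHF 60,118.65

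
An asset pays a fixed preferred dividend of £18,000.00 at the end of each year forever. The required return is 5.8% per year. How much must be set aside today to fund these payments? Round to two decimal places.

Periodic rate r = 0.058 per year.
Level perpetuity: PV = PMT / r = 18,000 / (0.058) = £310,344.83.

£310,344.83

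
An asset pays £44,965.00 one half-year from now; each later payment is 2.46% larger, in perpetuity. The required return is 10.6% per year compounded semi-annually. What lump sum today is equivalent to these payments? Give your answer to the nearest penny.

£1,583,274.65

Periodic rate r = 0.106/2 per half-year.
Growing perpetuity (Gordon): PV = PMT₁ / (r − g) = 44,965 / (r − 0.0246) = £1,583,274.65.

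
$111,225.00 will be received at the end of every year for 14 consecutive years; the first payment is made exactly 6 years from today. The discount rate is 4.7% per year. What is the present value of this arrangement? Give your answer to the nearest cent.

Ordinary annuity of 14 payments, first payment at period 6.
Periodic rate r = 0.047 per year.
The ordinary-annuity PV formula values the stream one period before the first payment (period 5); discount that back 5 periods:
PV₀ = 111,225 × [1 − (1+r)^−14] / r × (1+r)^−5 = $892,102.74

$892,102.74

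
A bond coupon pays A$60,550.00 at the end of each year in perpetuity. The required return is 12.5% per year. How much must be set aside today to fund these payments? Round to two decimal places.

A$484,400.00

Periodic rate r = 0.125 per year.
Level perpetuity: PV = PMT / r = 60,550 / (0.125) = A$484,400.00.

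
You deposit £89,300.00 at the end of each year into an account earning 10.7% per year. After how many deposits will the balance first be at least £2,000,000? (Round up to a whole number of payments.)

Periodic rate r = 0.107 per year.
Ordinary annuity FV: 2,000,000 = 89,300 × [((1+r)^n − 1)/r].
(1+r)^n = 1 + 2,000,000 × r / 89,300, so n = ln(1 + 2,000,000·r/89,300) / ln(1+r) = 12.03.
Round up to a whole number of payments: n = 13.

13 payments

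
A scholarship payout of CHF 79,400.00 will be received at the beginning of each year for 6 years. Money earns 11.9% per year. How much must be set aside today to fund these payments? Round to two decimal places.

CHF 366,329.71

This is an annuity due: 6 payments of CHF 79,400.00 at the beginning of each year.
Periodic rate r = 0.119 per year.
PV = PMT × [(1 − (1+r)^−n)/r] × (1+r) = 79,400 × [1 − (1+r)^−6] / r × (1+r) = CHF 366,329.71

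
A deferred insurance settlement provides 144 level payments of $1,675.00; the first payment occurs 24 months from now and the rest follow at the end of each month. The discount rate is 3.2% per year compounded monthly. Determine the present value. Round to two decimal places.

Ordinary annuity of 144 payments, first payment at period 24.
Periodic rate r = 0.032/12 per month; n is counted in months.
The ordinary-annuity PV formula values the stream one period before the first payment (period 23); discount that back 23 periods:
PV₀ = 1,675 × [1 − (1+r)^−144] / r × (1+r)^−23 = $188,183.70

$188,183.70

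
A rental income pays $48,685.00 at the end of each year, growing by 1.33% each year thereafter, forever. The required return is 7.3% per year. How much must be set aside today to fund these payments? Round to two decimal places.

$815,494.14

Periodic rate r = 0.073 per year.
Growing perpetuity (Gordon): PV = PMT₁ / (r − g) = 48,685 / (r − 0.0133) = $815,494.14.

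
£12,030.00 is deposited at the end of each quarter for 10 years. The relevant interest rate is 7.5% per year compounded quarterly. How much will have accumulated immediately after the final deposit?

This is an ordinary annuity: 40 deposits of £12,030.00 at the end of each quarter.
Periodic rate r = 0.075/4 per quarter; n is counted in quarters.
FV = PMT × [((1+r)^n − 1)/r] = 12,030 × [(1+r)^40 − 1] / r = £707,267.30

£707,267.30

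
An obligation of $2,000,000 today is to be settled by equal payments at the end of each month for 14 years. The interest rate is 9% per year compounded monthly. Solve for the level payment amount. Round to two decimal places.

Level ordinary annuity; solve PV = PMT × [(1 − (1+r)^−n)/r] for PMT.
Periodic rate r = 0.09/12 per month; n is counted in months.
With n = 168: PMT = 2,000,000 / ([(1 − (1+r)^−n)/r]) = $20,978.75

$20,978.75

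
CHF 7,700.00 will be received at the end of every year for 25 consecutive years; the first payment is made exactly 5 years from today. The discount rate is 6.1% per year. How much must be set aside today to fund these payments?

CHF 76,941.10

Ordinary annuity of 25 payments, first payment at period 5.
Periodic rate r = 0.061 per year.
The ordinary-annuity PV formula values the stream one period before the first payment (period 4); discount that back 4 periods:
PV₀ = 7,700 × [1 − (1+r)^−25] / r × (1+r)^−4 = CHF 76,941.10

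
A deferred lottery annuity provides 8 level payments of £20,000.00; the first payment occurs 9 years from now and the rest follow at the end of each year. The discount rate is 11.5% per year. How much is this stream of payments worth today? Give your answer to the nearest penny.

£42,325.97

Ordinary annuity of 8 payments, first payment at period 9.
Periodic rate r = 0.115 per year.
The ordinary-annuity PV formula values the stream one period before the first payment (period 8); discount that back 8 periods:
PV₀ = 20,000 × [1 − (1+r)^−8] / r × (1+r)^−8 = £42,325.97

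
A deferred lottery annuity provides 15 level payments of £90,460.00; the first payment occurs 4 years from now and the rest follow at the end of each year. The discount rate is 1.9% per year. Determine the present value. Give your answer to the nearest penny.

Ordinary annuity of 15 payments, first payment at period 4.
Periodic rate r = 0.019 per year.
The ordinary-annuity PV formula values the stream one period before the first payment (period 3); discount that back 3 periods:
PV₀ = 90,460 × [1 − (1+r)^−15] / r × (1+r)^−3 = £1,106,794.06

£1,106,794.06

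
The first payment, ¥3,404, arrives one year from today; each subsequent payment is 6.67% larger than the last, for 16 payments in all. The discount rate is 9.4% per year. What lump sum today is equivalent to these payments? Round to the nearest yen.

¥41,469

Periodic rate r = 0.094 per year.
Growing ordinary annuity: PV = PMT₁ × [1 − ((1+g)/(1+r))^n] / (r − g) = 3,404 × [1 − ((1+0.0667)/(1+r))^16] / (r − 0.0667) = ¥41,469.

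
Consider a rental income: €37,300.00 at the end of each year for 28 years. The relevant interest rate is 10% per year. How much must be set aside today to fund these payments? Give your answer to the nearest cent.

€347,134.93

This is an ordinary annuity: 28 payments of €37,300.00 at the end of each year.
Periodic rate r = 0.1 per year.
PV = PMT × [(1 − (1+r)^−n)/r] = 37,300 × [1 − (1+r)^−28] / r = €347,134.93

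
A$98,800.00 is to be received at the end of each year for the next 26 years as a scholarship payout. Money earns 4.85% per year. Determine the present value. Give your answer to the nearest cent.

This is an ordinary annuity: 26 payments of A$98,800.00 at the end of each year.
Periodic rate r = 0.0485 per year.
PV = PMT × [(1 − (1+r)^−n)/r] = 98,800 × [1 − (1+r)^−26] / r = A$1,442,498.35

A$1,442,498.35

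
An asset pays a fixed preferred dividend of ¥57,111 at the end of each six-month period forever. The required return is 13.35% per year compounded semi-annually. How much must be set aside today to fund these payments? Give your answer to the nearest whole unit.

Periodic rate r = 0.1335/2 per half-year.
Level perpetuity: PV = PMT / r = 57,111 / (0.1335/2) = ¥855,596.

¥855,596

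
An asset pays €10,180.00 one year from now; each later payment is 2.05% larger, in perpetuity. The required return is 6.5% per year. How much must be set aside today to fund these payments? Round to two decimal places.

€228,764.04

Periodic rate r = 0.065 per year.
Growing perpetuity (Gordon): PV = PMT₁ / (r − g) = 10,180 / (r − 0.0205) = €228,764.04.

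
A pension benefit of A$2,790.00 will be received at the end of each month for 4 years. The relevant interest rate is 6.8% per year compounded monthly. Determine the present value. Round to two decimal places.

This is an ordinary annuity: 48 payments of A$2,790.00 at the end of each month.
Periodic rate r = 0.068/12 per month; n is counted in months.
PV = PMT × [(1 − (1+r)^−n)/r] = 2,790 × [1 − (1+r)^−48] / r = A$116,963.65

A$116,963.65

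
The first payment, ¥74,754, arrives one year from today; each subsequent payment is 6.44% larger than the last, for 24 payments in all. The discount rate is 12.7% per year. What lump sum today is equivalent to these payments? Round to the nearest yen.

Periodic rate r = 0.127 per year.
Growing ordinary annuity: PV = PMT₁ × [1 − ((1+g)/(1+r))^n] / (r − g) = 74,754 × [1 − ((1+0.0644)/(1+r))^24] / (r − 0.0644) = ¥891,181.

¥891,181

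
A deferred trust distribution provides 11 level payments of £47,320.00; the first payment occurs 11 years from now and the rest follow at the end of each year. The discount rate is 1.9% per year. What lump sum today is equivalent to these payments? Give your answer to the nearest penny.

Ordinary annuity of 11 payments, first payment at period 11.
Periodic rate r = 0.019 per year.
The ordinary-annuity PV formula values the stream one period before the first payment (period 10); discount that back 10 periods:
PV₀ = 47,320 × [1 − (1+r)^−11] / r × (1+r)^−10 = £385,850.85

£385,850.85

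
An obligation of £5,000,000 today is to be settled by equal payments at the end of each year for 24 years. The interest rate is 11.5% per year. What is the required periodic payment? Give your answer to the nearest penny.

£620,515.10

Level ordinary annuity; solve PV = PMT × [(1 − (1+r)^−n)/r] for PMT.
Periodic rate r = 0.115 per year.
With n = 24: PMT = 5,000,000 / ([(1 − (1+r)^−n)/r]) = £620,515.10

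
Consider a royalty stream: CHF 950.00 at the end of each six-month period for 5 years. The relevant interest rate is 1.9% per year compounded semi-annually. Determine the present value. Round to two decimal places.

This is an ordinary annuity: 10 payments of CHF 950.00 at the end of each six-month period.
Periodic rate r = 0.019/2 per half-year; n is counted in half-years.
PV = PMT × [(1 − (1+r)^−n)/r] = 950 × [1 − (1+r)^−10] / r = CHF 9,021.92

CHF 9,021.92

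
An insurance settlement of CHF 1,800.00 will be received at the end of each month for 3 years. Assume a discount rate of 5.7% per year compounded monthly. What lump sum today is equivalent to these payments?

This is an ordinary annuity: 36 payments of CHF 1,800.00 at the end of each month.
Periodic rate r = 0.057/12 per month; n is counted in months.
PV = PMT × [(1 − (1+r)^−n)/r] = 1,800 × [1 − (1+r)^−36] / r = CHF 59,433.02

CHF 59,433.02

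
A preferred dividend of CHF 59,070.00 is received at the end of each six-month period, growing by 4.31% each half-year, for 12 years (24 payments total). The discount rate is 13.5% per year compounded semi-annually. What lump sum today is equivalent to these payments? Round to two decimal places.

Periodic rate r = 0.135/2 per half-year; n is counted in half-years.
Growing ordinary annuity: PV = PMT₁ × [1 − ((1+g)/(1+r))^n] / (r − g) = 59,070 × [1 − ((1+0.0431)/(1+r))^24] / (r − 0.0431) = CHF 1,031,043.02.

CHF 1,031,043.02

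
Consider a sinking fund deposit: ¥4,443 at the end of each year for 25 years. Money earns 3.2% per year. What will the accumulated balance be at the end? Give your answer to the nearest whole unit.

¥166,310

This is an ordinary annuity: 25 deposits of ¥4,443 at the end of each year.
Periodic rate r = 0.032 per year.
FV = PMT × [((1+r)^n − 1)/r] = 4,443 × [(1+r)^25 − 1] / r = ¥166,310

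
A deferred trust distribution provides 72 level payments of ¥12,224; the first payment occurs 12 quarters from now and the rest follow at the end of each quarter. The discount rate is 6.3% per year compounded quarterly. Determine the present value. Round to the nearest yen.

Ordinary annuity of 72 payments, first payment at period 12.
Periodic rate r = 0.063/4 per quarter; n is counted in quarters.
The ordinary-annuity PV formula values the stream one period before the first payment (period 11); discount that back 11 periods:
PV₀ = 12,224 × [1 − (1+r)^−72] / r × (1+r)^−11 = ¥441,407

¥441,407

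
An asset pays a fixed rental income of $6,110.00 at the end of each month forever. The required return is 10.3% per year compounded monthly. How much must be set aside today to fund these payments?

$711,844.66

Periodic rate r = 0.103/12 per month.
Level perpetuity: PV = PMT / r = 6,110 / (0.103/12) = $711,844.66.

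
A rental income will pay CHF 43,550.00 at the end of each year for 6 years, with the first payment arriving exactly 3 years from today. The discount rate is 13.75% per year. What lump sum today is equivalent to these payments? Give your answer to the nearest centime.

Ordinary annuity of 6 payments, first payment at period 3.
Periodic rate r = 0.1375 per year.
The ordinary-annuity PV formula values the stream one period before the first payment (period 2); discount that back 2 periods:
PV₀ = 43,550 × [1 − (1+r)^−6] / r × (1+r)^−2 = CHF 131,784.89

CHF 131,784.89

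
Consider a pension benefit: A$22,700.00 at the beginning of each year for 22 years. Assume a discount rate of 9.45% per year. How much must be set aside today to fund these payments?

This is an annuity due: 22 payments of A$22,700.00 at the beginning of each year.
Periodic rate r = 0.0945 per year.
PV = PMT × [(1 − (1+r)^−n)/r] × (1+r) = 22,700 × [1 − (1+r)^−22] / r × (1+r) = A$226,848.55

A$226,848.55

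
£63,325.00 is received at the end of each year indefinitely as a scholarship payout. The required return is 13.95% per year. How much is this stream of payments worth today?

£453,942.65

Periodic rate r = 0.1395 per year.
Level perpetuity: PV = PMT / r = 63,325 / (0.1395) = £453,942.65.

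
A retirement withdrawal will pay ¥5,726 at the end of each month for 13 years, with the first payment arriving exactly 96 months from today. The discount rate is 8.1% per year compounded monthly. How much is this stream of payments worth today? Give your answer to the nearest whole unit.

¥290,952

Ordinary annuity of 156 payments, first payment at period 96.
Periodic rate r = 0.081/12 per month; n is counted in months.
The ordinary-annuity PV formula values the stream one period before the first payment (period 95); discount that back 95 periods:
PV₀ = 5,726 × [1 − (1+r)^−156] / r × (1+r)^−95 = ¥290,952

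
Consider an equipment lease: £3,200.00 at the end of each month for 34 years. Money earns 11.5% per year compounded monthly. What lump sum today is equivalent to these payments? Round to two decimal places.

£327,095.51

This is an ordinary annuity: 408 payments of £3,200.00 at the end of each month.
Periodic rate r = 0.115/12 per month; n is counted in months.
PV = PMT × [(1 − (1+r)^−n)/r] = 3,200 × [1 − (1+r)^−408] / r = £327,095.51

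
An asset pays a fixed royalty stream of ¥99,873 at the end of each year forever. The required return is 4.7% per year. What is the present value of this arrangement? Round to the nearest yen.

Periodic rate r = 0.047 per year.
Level perpetuity: PV = PMT / r = 99,873 / (0.047) = ¥2,124,957.

¥2,124,957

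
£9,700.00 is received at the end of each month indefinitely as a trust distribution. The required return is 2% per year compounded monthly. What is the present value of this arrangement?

£5,820,000.00

Periodic rate r = 0.02/12 per month.
Level perpetuity: PV = PMT / r = 9,700 / (0.02/12) = £5,820,000.00.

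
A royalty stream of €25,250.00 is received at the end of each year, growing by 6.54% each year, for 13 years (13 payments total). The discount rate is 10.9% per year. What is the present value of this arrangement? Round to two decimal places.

€235,309.50

Periodic rate r = 0.109 per year.
Growing ordinary annuity: PV = PMT₁ × [1 − ((1+g)/(1+r))^n] / (r − g) = 25,250 × [1 − ((1+0.0654)/(1+r))^13] / (r − 0.0654) = €235,309.50.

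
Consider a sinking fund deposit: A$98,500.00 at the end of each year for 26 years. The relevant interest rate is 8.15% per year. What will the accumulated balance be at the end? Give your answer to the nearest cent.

This is an ordinary annuity: 26 deposits of A$98,500.00 at the end of each year.
Periodic rate r = 0.0815 per year.
FV = PMT × [((1+r)^n − 1)/r] = 98,500 × [(1+r)^26 − 1] / r = A$8,059,031.51

A$8,059,031.51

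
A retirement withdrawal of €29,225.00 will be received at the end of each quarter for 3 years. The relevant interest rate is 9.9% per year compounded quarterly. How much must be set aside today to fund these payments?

€300,237.46

This is an ordinary annuity: 12 payments of €29,225.00 at the end of each quarter.
Periodic rate r = 0.099/4 per quarter; n is counted in quarters.
PV = PMT × [(1 − (1+r)^−n)/r] = 29,225 × [1 − (1+r)^−12] / r = €300,237.46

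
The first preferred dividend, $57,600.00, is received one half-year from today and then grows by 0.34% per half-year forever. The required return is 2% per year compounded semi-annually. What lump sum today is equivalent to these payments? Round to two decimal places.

Periodic rate r = 0.02/2 per half-year.
Growing perpetuity (Gordon): PV = PMT₁ / (r − g) = 57,600 / (r − 0.0034) = $8,727,272.73.

$8,727,272.73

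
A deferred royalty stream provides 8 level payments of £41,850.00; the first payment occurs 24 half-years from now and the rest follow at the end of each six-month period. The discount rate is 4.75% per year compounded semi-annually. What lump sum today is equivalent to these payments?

Ordinary annuity of 8 payments, first payment at period 24.
Periodic rate r = 0.0475/2 per half-year; n is counted in half-years.
The ordinary-annuity PV formula values the stream one period before the first payment (period 23); discount that back 23 periods:
PV₀ = 41,850 × [1 − (1+r)^−8] / r × (1+r)^−23 = £175,825.03

£175,825.03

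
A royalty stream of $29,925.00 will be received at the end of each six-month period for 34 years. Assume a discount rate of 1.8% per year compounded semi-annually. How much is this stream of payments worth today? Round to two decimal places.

$1,517,025.31

This is an ordinary annuity: 68 payments of $29,925.00 at the end of each six-month period.
Periodic rate r = 0.018/2 per half-year; n is counted in half-years.
PV = PMT × [(1 − (1+r)^−n)/r] = 29,925 × [1 − (1+r)^−68] / r = $1,517,025.31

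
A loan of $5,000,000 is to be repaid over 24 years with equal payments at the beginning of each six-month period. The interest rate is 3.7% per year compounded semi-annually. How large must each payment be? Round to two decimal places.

Level annuity due; solve PV = PMT × [(1 − (1+r)^−n)/r] × (1+r) for PMT.
Periodic rate r = 0.037/2 per half-year; n is counted in half-years.
With n = 48: PMT = 5,000,000 / ([(1 − (1+r)^−n)/r] × (1+r)) = $155,202.54

$155,202.54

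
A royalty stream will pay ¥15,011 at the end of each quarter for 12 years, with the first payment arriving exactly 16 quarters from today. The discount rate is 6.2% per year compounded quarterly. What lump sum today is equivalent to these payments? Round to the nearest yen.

Ordinary annuity of 48 payments, first payment at period 16.
Periodic rate r = 0.062/4 per quarter; n is counted in quarters.
The ordinary-annuity PV formula values the stream one period before the first payment (period 15); discount that back 15 periods:
PV₀ = 15,011 × [1 − (1+r)^−48] / r × (1+r)^−15 = ¥401,429

¥401,429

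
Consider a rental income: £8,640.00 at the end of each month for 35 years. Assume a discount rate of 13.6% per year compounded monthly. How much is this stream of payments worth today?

This is an ordinary annuity: 420 payments of £8,640.00 at the end of each month.
Periodic rate r = 0.136/12 per month; n is counted in months.
PV = PMT × [(1 − (1+r)^−n)/r] = 8,640 × [1 − (1+r)^−420] / r = £755,645.75

£755,645.75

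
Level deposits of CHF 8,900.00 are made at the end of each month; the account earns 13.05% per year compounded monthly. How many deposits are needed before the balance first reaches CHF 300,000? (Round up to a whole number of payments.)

29 payments

Periodic rate r = 0.1305/12 per month; n is counted in months.
Ordinary annuity FV: 300,000 = 8,900 × [((1+r)^n − 1)/r].
(1+r)^n = 1 + 300,000 × r / 8,900, so n = ln(1 + 300,000·r/8,900) / ln(1+r) = 28.87.
Round up to a whole number of payments: n = 29.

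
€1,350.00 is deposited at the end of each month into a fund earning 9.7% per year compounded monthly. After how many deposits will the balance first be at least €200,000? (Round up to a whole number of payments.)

Periodic rate r = 0.097/12 per month; n is counted in months.
Ordinary annuity FV: 200,000 = 1,350 × [((1+r)^n − 1)/r].
(1+r)^n = 1 + 200,000 × r / 1,350, so n = ln(1 + 200,000·r/1,350) / ln(1+r) = 97.80.
Round up to a whole number of payments: n = 98.

98 payments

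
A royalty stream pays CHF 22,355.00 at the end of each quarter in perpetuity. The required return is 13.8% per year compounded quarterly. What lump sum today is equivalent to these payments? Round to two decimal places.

CHF 647,971.01

Periodic rate r = 0.138/4 per quarter.
Level perpetuity: PV = PMT / r = 22,355 / (0.138/4) = CHF 647,971.01.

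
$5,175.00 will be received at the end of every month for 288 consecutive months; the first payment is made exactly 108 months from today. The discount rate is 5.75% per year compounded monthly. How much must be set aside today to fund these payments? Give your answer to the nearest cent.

$484,120.15

Ordinary annuity of 288 payments, first payment at period 108.
Periodic rate r = 0.0575/12 per month; n is counted in months.
The ordinary-annuity PV formula values the stream one period before the first payment (period 107); discount that back 107 periods:
PV₀ = 5,175 × [1 − (1+r)^−288] / r × (1+r)^−107 = $484,120.15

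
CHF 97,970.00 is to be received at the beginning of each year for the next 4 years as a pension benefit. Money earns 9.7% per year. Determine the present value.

This is an annuity due: 4 payments of CHF 97,970.00 at the beginning of each year.
Periodic rate r = 0.097 per year.
PV = PMT × [(1 − (1+r)^−n)/r] × (1+r) = 97,970 × [1 − (1+r)^−4] / r × (1+r) = CHF 342,899.44

CHF 342,899.44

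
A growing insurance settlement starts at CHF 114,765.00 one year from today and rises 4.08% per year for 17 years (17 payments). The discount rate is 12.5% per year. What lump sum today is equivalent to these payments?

CHF 999,802.69

Periodic rate r = 0.125 per year.
Growing ordinary annuity: PV = PMT₁ × [1 − ((1+g)/(1+r))^n] / (r − g) = 114,765 × [1 − ((1+0.0408)/(1+r))^17] / (r − 0.0408) = CHF 999,802.69.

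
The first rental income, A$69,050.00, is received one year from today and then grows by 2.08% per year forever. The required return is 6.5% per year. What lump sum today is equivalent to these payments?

A$1,562,217.19

Periodic rate r = 0.065 per year.
Growing perpetuity (Gordon): PV = PMT₁ / (r − g) = 69,050 / (r − 0.0208) = A$1,562,217.19.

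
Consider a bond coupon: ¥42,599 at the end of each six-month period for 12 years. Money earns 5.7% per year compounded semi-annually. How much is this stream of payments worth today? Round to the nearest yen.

This is an ordinary annuity: 24 payments of ¥42,599 at the end of each six-month period.
Periodic rate r = 0.057/2 per half-year; n is counted in half-years.
PV = PMT × [(1 − (1+r)^−n)/r] = 42,599 × [1 − (1+r)^−24] / r = ¥733,234

¥733,234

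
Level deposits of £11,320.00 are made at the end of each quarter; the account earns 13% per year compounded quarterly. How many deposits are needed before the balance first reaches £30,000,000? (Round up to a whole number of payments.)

140 payments

Periodic rate r = 0.13/4 per quarter; n is counted in quarters.
Ordinary annuity FV: 30,000,000 = 11,320 × [((1+r)^n − 1)/r].
(1+r)^n = 1 + 30,000,000 × r / 11,320, so n = ln(1 + 30,000,000·r/11,320) / ln(1+r) = 139.68.
Round up to a whole number of payments: n = 140.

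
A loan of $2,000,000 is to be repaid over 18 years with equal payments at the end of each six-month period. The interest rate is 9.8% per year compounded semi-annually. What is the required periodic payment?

Level ordinary annuity; solve PV = PMT × [(1 − (1+r)^−n)/r] for PMT.
Periodic rate r = 0.098/2 per half-year; n is counted in half-years.
With n = 36: PMT = 2,000,000 / ([(1 − (1+r)^−n)/r]) = $119,320.51

$119,320.51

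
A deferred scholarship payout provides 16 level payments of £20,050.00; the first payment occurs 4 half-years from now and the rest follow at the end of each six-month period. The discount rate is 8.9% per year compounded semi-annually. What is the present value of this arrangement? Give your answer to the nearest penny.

Ordinary annuity of 16 payments, first payment at period 4.
Periodic rate r = 0.089/2 per half-year; n is counted in half-years.
The ordinary-annuity PV formula values the stream one period before the first payment (period 3); discount that back 3 periods:
PV₀ = 20,050 × [1 − (1+r)^−16] / r × (1+r)^−3 = £198,380.49

£198,380.49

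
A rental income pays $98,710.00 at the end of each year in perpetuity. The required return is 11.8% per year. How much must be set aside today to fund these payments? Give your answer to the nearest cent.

$836,525.42

Periodic rate r = 0.118 per year.
Level perpetuity: PV = PMT / r = 98,710 / (0.118) = $836,525.42.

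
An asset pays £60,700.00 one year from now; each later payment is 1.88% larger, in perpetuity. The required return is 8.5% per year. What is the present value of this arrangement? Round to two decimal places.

Periodic rate r = 0.085 per year.
Growing perpetuity (Gordon): PV = PMT₁ / (r − g) = 60,700 / (r − 0.0188) = £916,918.43.

£916,918.43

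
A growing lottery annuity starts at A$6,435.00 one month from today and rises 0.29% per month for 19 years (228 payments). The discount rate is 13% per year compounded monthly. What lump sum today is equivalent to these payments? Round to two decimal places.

A$676,581.17

Periodic rate r = 0.13/12 per month; n is counted in months.
Growing ordinary annuity: PV = PMT₁ × [1 − ((1+g)/(1+r))^n] / (r − g) = 6,435 × [1 − ((1+0.0029)/(1+r))^228] / (r − 0.0029) = A$676,581.17.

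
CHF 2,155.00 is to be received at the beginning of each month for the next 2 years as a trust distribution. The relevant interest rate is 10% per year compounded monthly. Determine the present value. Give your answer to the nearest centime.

CHF 47,089.86

This is an annuity due: 24 payments of CHF 2,155.00 at the beginning of each month.
Periodic rate r = 0.1/12 per month; n is counted in months.
PV = PMT × [(1 − (1+r)^−n)/r] × (1+r) = 2,155 × [1 − (1+r)^−24] / r × (1+r) = CHF 47,089.86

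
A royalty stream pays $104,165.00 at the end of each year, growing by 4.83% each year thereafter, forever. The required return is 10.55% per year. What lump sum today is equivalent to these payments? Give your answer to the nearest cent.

$1,821,066.43

Periodic rate r = 0.1055 per year.
Growing perpetuity (Gordon): PV = PMT₁ / (r − g) = 104,165 / (r − 0.0483) = $1,821,066.43.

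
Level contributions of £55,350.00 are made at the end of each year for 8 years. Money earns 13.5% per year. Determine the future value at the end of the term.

£719,147.69

This is an ordinary annuity: 8 deposits of £55,350.00 at the end of each year.
Periodic rate r = 0.135 per year.
FV = PMT × [((1+r)^n − 1)/r] = 55,350 × [(1+r)^8 − 1] / r = £719,147.69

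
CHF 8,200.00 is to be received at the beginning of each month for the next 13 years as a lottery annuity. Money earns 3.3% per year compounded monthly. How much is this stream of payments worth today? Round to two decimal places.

This is an annuity due: 156 payments of CHF 8,200.00 at the beginning of each month.
Periodic rate r = 0.033/12 per month; n is counted in months.
PV = PMT × [(1 − (1+r)^−n)/r] × (1+r) = 8,200 × [1 − (1+r)^−156] / r × (1+r) = CHF 1,041,891.44

CHF 1,041,891.44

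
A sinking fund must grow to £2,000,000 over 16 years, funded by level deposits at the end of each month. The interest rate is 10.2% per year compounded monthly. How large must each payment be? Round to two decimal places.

£4,167.75

Level ordinary annuity; solve FV = PMT × [((1+r)^n − 1)/r] for PMT.
Periodic rate r = 0.102/12 per month; n is counted in months.
With n = 192: PMT = 2,000,000 / ([((1+r)^n − 1)/r]) = £4,167.75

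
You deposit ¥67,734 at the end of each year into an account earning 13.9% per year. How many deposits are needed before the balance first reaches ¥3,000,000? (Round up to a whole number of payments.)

Periodic rate r = 0.139 per year.
Ordinary annuity FV: 3,000,000 = 67,734 × [((1+r)^n − 1)/r].
(1+r)^n = 1 + 3,000,000 × r / 67,734, so n = ln(1 + 3,000,000·r/67,734) / ln(1+r) = 15.12.
Round up to a whole number of payments: n = 16.

16 payments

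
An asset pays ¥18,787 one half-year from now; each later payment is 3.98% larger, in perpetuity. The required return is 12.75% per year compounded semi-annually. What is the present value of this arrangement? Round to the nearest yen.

Periodic rate r = 0.1275/2 per half-year.
Growing perpetuity (Gordon): PV = PMT₁ / (r − g) = 18,787 / (r − 0.0398) = ¥784,426.

¥784,426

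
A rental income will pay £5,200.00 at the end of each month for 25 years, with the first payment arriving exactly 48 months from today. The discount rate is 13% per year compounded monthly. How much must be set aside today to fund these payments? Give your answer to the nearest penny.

£277,855.23

Ordinary annuity of 300 payments, first payment at period 48.
Periodic rate r = 0.13/12 per month; n is counted in months.
The ordinary-annuity PV formula values the stream one period before the first payment (period 47); discount that back 47 periods:
PV₀ = 5,200 × [1 − (1+r)^−300] / r × (1+r)^−47 = £277,855.23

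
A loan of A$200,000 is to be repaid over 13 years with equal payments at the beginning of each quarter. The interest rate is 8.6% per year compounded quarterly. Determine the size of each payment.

A$6,290.62

Level annuity due; solve PV = PMT × [(1 − (1+r)^−n)/r] × (1+r) for PMT.
Periodic rate r = 0.086/4 per quarter; n is counted in quarters.
With n = 52: PMT = 200,000 / ([(1 − (1+r)^−n)/r] × (1+r)) = A$6,290.62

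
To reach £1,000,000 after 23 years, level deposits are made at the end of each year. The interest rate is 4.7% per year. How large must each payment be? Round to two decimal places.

Level ordinary annuity; solve FV = PMT × [((1+r)^n − 1)/r] for PMT.
Periodic rate r = 0.047 per year.
With n = 23: PMT = 1,000,000 / ([((1+r)^n − 1)/r]) = £25,054.65

£25,054.65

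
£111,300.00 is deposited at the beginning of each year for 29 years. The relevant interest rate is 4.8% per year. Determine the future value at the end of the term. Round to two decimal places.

£7,034,335.17

This is an annuity due: 29 deposits of £111,300.00 at the beginning of each year.
Periodic rate r = 0.048 per year.
FV = PMT × [((1+r)^n − 1)/r] × (1+r) = 111,300 × [(1+r)^29 − 1] / r × (1+r) = £7,034,335.17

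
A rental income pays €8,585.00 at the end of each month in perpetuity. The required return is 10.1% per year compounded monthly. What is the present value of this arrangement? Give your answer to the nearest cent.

Periodic rate r = 0.101/12 per month.
Level perpetuity: PV = PMT / r = 8,585 / (0.101/12) = €1,020,000.00.

€1,020,000.00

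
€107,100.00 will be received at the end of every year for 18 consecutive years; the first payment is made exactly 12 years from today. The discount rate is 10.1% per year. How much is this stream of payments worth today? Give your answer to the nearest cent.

Ordinary annuity of 18 payments, first payment at period 12.
Periodic rate r = 0.101 per year.
The ordinary-annuity PV formula values the stream one period before the first payment (period 11); discount that back 11 periods:
PV₀ = 107,100 × [1 − (1+r)^−18] / r × (1+r)^−11 = €302,857.69

€302,857.69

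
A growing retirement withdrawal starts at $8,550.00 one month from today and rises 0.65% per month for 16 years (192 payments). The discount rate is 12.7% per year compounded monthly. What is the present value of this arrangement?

Periodic rate r = 0.127/12 per month; n is counted in months.
Growing ordinary annuity: PV = PMT₁ × [1 − ((1+g)/(1+r))^n] / (r − g) = 8,550 × [1 − ((1+0.0065)/(1+r))^192] / (r − 0.0065) = $1,131,495.22.

$1,131,495.22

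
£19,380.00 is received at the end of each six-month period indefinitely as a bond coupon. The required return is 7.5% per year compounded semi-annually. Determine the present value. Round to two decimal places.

Periodic rate r = 0.075/2 per half-year.
Level perpetuity: PV = PMT / r = 19,380 / (0.075/2) = £516,800.00.

£516,800.00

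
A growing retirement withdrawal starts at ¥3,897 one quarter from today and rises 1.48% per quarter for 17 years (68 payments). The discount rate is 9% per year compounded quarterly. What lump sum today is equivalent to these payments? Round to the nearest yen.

¥203,409

Periodic rate r = 0.09/4 per quarter; n is counted in quarters.
Growing ordinary annuity: PV = PMT₁ × [1 − ((1+g)/(1+r))^n] / (r − g) = 3,897 × [1 − ((1+0.0148)/(1+r))^68] / (r − 0.0148) = ¥203,409.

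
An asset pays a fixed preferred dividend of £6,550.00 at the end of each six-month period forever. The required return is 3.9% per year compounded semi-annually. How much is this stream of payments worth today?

Periodic rate r = 0.039/2 per half-year.
Level perpetuity: PV = PMT / r = 6,550 / (0.039/2) = £335,897.44.

£335,897.44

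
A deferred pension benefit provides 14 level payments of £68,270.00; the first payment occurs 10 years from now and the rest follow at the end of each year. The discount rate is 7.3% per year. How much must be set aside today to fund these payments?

Ordinary annuity of 14 payments, first payment at period 10.
Periodic rate r = 0.073 per year.
The ordinary-annuity PV formula values the stream one period before the first payment (period 9); discount that back 9 periods:
PV₀ = 68,270 × [1 − (1+r)^−14] / r × (1+r)^−9 = £311,056.66

£311,056.66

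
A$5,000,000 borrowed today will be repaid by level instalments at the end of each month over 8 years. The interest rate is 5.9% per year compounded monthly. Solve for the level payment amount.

A$65,463.96

Level ordinary annuity; solve PV = PMT × [(1 − (1+r)^−n)/r] for PMT.
Periodic rate r = 0.059/12 per month; n is counted in months.
With n = 96: PMT = 5,000,000 / ([(1 − (1+r)^−n)/r]) = A$65,463.96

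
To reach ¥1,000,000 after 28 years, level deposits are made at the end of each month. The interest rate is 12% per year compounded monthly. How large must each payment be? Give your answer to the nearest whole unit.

¥366

Level ordinary annuity; solve FV = PMT × [((1+r)^n − 1)/r] for PMT.
Periodic rate r = 0.12/12 per month; n is counted in months.
With n = 336: PMT = 1,000,000 / ([((1+r)^n − 1)/r]) = ¥366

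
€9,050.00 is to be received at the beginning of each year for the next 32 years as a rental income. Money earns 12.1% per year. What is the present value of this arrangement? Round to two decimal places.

€81,675.24

This is an annuity due: 32 payments of €9,050.00 at the beginning of each year.
Periodic rate r = 0.121 per year.
PV = PMT × [(1 − (1+r)^−n)/r] × (1+r) = 9,050 × [1 − (1+r)^−32] / r × (1+r) = €81,675.24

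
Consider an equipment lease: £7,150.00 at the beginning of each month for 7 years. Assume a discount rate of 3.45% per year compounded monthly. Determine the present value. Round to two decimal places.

£534,434.64

This is an annuity due: 84 payments of £7,150.00 at the beginning of each month.
Periodic rate r = 0.0345/12 per month; n is counted in months.
PV = PMT × [(1 − (1+r)^−n)/r] × (1+r) = 7,150 × [1 − (1+r)^−84] / r × (1+r) = £534,434.64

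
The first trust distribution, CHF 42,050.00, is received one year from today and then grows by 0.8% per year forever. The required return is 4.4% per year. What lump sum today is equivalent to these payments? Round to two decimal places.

CHF 1,168,055.56

Periodic rate r = 0.044 per year.
Growing perpetuity (Gordon): PV = PMT₁ / (r − g) = 42,050 / (r − 0.008) = CHF 1,168,055.56.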